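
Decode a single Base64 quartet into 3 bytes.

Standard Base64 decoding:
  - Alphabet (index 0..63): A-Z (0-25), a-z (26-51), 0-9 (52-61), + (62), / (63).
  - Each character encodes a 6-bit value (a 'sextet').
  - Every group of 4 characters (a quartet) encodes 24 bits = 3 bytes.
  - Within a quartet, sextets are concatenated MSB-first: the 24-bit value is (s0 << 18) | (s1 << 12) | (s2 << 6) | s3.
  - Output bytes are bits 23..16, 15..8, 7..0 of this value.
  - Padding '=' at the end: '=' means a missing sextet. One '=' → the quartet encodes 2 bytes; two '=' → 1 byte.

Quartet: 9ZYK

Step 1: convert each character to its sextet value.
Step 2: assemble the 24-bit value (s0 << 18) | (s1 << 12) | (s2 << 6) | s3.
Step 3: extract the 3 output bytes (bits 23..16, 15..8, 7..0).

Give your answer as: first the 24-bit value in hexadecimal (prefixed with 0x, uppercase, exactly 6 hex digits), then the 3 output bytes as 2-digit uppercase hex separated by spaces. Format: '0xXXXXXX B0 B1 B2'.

Sextets: 9=61, Z=25, Y=24, K=10
24-bit: (61<<18) | (25<<12) | (24<<6) | 10
      = 0xF40000 | 0x019000 | 0x000600 | 0x00000A
      = 0xF5960A
Bytes: (v>>16)&0xFF=F5, (v>>8)&0xFF=96, v&0xFF=0A

Answer: 0xF5960A F5 96 0A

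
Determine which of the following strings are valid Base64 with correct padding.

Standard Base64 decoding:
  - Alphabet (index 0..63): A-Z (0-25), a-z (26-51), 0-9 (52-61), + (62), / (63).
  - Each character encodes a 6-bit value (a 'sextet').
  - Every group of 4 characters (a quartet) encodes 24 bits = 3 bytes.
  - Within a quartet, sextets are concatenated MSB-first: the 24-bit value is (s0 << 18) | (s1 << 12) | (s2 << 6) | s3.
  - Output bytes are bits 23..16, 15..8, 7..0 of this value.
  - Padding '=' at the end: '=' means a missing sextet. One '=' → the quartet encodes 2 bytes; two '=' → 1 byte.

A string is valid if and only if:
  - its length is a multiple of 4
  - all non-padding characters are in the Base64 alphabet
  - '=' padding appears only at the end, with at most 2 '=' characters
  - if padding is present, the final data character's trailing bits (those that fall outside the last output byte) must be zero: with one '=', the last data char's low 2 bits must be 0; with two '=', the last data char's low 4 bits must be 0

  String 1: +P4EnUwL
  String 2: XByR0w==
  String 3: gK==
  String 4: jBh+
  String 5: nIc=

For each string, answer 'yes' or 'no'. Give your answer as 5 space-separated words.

Answer: yes yes no yes yes

Derivation:
String 1: '+P4EnUwL' → valid
String 2: 'XByR0w==' → valid
String 3: 'gK==' → invalid (bad trailing bits)
String 4: 'jBh+' → valid
String 5: 'nIc=' → valid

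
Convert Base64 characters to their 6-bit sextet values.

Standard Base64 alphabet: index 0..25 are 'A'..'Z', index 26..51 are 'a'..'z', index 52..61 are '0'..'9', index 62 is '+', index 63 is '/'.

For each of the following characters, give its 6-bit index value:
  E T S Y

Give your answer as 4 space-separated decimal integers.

'E': A..Z range, ord('E') − ord('A') = 4
'T': A..Z range, ord('T') − ord('A') = 19
'S': A..Z range, ord('S') − ord('A') = 18
'Y': A..Z range, ord('Y') − ord('A') = 24

Answer: 4 19 18 24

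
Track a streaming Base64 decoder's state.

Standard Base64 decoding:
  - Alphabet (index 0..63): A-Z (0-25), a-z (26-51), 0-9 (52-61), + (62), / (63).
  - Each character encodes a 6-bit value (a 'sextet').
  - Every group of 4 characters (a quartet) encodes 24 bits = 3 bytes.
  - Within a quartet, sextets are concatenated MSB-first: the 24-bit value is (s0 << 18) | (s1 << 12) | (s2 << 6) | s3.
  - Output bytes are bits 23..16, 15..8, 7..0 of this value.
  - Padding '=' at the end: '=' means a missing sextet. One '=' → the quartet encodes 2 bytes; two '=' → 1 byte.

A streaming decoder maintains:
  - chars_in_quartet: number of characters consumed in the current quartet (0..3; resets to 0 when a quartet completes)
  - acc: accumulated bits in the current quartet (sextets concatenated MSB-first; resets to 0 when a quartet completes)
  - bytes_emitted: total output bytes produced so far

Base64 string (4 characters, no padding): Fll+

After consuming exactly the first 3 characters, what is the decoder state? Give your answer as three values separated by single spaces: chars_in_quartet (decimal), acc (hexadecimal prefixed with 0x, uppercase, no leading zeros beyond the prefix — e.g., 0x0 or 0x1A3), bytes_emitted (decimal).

Answer: 3 0x5965 0

Derivation:
After char 0 ('F'=5): chars_in_quartet=1 acc=0x5 bytes_emitted=0
After char 1 ('l'=37): chars_in_quartet=2 acc=0x165 bytes_emitted=0
After char 2 ('l'=37): chars_in_quartet=3 acc=0x5965 bytes_emitted=0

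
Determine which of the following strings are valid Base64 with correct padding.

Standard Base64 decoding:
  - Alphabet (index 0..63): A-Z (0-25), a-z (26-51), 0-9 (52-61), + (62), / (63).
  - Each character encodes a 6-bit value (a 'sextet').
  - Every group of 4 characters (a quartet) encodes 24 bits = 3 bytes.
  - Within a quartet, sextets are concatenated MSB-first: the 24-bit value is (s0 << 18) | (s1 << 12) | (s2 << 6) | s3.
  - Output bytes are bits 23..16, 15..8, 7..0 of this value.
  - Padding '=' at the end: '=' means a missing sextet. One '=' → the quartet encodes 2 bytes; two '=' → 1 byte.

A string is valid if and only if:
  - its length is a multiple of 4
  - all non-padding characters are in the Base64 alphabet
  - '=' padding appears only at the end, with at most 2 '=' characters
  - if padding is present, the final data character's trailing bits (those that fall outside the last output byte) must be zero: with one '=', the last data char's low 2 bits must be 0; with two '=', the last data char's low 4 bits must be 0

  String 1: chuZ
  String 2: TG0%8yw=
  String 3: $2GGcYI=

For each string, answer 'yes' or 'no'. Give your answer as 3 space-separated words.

Answer: yes no no

Derivation:
String 1: 'chuZ' → valid
String 2: 'TG0%8yw=' → invalid (bad char(s): ['%'])
String 3: '$2GGcYI=' → invalid (bad char(s): ['$'])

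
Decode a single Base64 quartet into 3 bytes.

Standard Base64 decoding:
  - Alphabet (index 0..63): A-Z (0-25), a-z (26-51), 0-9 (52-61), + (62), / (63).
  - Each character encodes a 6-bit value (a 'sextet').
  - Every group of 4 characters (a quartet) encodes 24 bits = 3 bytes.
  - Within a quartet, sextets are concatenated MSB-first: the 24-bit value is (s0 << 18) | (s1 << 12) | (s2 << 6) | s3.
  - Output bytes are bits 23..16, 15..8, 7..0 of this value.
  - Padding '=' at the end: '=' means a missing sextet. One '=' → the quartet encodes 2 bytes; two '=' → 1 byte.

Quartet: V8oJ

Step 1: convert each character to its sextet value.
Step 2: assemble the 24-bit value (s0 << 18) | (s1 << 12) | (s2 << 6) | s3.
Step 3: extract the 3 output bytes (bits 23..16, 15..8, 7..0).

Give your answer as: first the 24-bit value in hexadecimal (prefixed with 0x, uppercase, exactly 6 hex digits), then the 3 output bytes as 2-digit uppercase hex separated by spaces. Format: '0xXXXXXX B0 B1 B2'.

Answer: 0x57CA09 57 CA 09

Derivation:
Sextets: V=21, 8=60, o=40, J=9
24-bit: (21<<18) | (60<<12) | (40<<6) | 9
      = 0x540000 | 0x03C000 | 0x000A00 | 0x000009
      = 0x57CA09
Bytes: (v>>16)&0xFF=57, (v>>8)&0xFF=CA, v&0xFF=09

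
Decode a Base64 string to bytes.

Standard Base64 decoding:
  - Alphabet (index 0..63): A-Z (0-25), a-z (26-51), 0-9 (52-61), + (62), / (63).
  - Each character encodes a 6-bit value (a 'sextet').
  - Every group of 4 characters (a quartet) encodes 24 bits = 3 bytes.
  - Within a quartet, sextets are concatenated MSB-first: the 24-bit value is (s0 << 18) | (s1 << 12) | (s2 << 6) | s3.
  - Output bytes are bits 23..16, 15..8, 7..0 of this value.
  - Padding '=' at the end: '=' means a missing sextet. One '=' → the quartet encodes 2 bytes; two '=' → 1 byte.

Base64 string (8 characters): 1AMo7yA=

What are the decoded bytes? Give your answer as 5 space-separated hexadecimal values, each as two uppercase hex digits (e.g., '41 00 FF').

After char 0 ('1'=53): chars_in_quartet=1 acc=0x35 bytes_emitted=0
After char 1 ('A'=0): chars_in_quartet=2 acc=0xD40 bytes_emitted=0
After char 2 ('M'=12): chars_in_quartet=3 acc=0x3500C bytes_emitted=0
After char 3 ('o'=40): chars_in_quartet=4 acc=0xD40328 -> emit D4 03 28, reset; bytes_emitted=3
After char 4 ('7'=59): chars_in_quartet=1 acc=0x3B bytes_emitted=3
After char 5 ('y'=50): chars_in_quartet=2 acc=0xEF2 bytes_emitted=3
After char 6 ('A'=0): chars_in_quartet=3 acc=0x3BC80 bytes_emitted=3
Padding '=': partial quartet acc=0x3BC80 -> emit EF 20; bytes_emitted=5

Answer: D4 03 28 EF 20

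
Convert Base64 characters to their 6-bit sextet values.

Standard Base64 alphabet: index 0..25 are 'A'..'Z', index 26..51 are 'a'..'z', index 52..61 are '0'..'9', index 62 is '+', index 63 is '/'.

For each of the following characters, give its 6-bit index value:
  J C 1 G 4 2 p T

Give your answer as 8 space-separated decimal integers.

'J': A..Z range, ord('J') − ord('A') = 9
'C': A..Z range, ord('C') − ord('A') = 2
'1': 0..9 range, 52 + ord('1') − ord('0') = 53
'G': A..Z range, ord('G') − ord('A') = 6
'4': 0..9 range, 52 + ord('4') − ord('0') = 56
'2': 0..9 range, 52 + ord('2') − ord('0') = 54
'p': a..z range, 26 + ord('p') − ord('a') = 41
'T': A..Z range, ord('T') − ord('A') = 19

Answer: 9 2 53 6 56 54 41 19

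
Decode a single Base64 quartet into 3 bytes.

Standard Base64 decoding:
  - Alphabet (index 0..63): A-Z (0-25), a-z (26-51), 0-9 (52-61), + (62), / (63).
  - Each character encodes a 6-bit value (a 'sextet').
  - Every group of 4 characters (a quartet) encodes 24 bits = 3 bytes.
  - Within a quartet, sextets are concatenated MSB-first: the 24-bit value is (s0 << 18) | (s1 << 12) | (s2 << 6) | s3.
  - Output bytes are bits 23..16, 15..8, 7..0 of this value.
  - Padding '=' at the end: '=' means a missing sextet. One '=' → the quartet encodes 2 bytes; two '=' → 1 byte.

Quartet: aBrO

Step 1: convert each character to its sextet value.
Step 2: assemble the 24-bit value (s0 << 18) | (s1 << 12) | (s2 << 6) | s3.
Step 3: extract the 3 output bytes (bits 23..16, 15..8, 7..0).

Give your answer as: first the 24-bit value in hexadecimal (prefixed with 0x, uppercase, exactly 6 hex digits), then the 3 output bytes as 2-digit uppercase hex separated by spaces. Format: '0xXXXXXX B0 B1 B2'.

Answer: 0x681ACE 68 1A CE

Derivation:
Sextets: a=26, B=1, r=43, O=14
24-bit: (26<<18) | (1<<12) | (43<<6) | 14
      = 0x680000 | 0x001000 | 0x000AC0 | 0x00000E
      = 0x681ACE
Bytes: (v>>16)&0xFF=68, (v>>8)&0xFF=1A, v&0xFF=CE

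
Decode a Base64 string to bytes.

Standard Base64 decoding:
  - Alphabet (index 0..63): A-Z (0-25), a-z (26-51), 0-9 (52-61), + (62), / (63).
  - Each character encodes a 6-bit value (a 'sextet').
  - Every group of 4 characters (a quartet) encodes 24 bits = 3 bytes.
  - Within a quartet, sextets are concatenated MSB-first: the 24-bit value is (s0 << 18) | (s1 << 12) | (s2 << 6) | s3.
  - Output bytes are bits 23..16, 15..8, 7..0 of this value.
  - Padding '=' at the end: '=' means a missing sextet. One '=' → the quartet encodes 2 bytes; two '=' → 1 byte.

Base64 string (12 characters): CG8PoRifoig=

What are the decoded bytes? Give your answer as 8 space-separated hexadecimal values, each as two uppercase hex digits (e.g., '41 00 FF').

Answer: 08 6F 0F A1 18 9F A2 28

Derivation:
After char 0 ('C'=2): chars_in_quartet=1 acc=0x2 bytes_emitted=0
After char 1 ('G'=6): chars_in_quartet=2 acc=0x86 bytes_emitted=0
After char 2 ('8'=60): chars_in_quartet=3 acc=0x21BC bytes_emitted=0
After char 3 ('P'=15): chars_in_quartet=4 acc=0x86F0F -> emit 08 6F 0F, reset; bytes_emitted=3
After char 4 ('o'=40): chars_in_quartet=1 acc=0x28 bytes_emitted=3
After char 5 ('R'=17): chars_in_quartet=2 acc=0xA11 bytes_emitted=3
After char 6 ('i'=34): chars_in_quartet=3 acc=0x28462 bytes_emitted=3
After char 7 ('f'=31): chars_in_quartet=4 acc=0xA1189F -> emit A1 18 9F, reset; bytes_emitted=6
After char 8 ('o'=40): chars_in_quartet=1 acc=0x28 bytes_emitted=6
After char 9 ('i'=34): chars_in_quartet=2 acc=0xA22 bytes_emitted=6
After char 10 ('g'=32): chars_in_quartet=3 acc=0x288A0 bytes_emitted=6
Padding '=': partial quartet acc=0x288A0 -> emit A2 28; bytes_emitted=8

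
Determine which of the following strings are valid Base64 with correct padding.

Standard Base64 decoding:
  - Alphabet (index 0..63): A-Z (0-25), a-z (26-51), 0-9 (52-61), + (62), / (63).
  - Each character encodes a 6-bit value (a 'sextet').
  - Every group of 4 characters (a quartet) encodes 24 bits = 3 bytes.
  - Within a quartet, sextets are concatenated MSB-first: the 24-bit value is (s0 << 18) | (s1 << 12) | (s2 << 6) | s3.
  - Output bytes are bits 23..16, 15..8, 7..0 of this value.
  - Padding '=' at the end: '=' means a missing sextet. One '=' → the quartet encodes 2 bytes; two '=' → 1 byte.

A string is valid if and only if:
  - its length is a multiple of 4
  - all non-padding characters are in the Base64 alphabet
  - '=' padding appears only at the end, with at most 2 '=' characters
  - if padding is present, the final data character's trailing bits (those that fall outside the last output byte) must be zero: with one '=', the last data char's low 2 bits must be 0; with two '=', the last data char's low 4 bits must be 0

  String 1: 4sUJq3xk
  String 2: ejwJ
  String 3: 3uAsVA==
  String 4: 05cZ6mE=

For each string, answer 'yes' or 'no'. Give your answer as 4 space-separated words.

Answer: yes yes yes yes

Derivation:
String 1: '4sUJq3xk' → valid
String 2: 'ejwJ' → valid
String 3: '3uAsVA==' → valid
String 4: '05cZ6mE=' → valid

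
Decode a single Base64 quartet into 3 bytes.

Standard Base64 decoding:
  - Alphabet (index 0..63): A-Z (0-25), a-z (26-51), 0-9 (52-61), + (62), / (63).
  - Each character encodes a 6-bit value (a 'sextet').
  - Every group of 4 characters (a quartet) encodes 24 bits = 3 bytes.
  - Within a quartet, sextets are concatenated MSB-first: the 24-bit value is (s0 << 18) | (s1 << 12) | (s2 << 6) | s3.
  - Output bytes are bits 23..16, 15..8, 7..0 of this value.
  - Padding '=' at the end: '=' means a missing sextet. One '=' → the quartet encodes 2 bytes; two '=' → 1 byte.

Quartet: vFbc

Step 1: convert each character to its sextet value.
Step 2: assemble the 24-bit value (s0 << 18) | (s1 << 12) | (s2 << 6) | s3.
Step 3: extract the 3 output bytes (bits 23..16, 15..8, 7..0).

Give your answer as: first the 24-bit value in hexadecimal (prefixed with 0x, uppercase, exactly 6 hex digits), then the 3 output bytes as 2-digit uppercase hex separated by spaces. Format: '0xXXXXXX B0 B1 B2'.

Sextets: v=47, F=5, b=27, c=28
24-bit: (47<<18) | (5<<12) | (27<<6) | 28
      = 0xBC0000 | 0x005000 | 0x0006C0 | 0x00001C
      = 0xBC56DC
Bytes: (v>>16)&0xFF=BC, (v>>8)&0xFF=56, v&0xFF=DC

Answer: 0xBC56DC BC 56 DC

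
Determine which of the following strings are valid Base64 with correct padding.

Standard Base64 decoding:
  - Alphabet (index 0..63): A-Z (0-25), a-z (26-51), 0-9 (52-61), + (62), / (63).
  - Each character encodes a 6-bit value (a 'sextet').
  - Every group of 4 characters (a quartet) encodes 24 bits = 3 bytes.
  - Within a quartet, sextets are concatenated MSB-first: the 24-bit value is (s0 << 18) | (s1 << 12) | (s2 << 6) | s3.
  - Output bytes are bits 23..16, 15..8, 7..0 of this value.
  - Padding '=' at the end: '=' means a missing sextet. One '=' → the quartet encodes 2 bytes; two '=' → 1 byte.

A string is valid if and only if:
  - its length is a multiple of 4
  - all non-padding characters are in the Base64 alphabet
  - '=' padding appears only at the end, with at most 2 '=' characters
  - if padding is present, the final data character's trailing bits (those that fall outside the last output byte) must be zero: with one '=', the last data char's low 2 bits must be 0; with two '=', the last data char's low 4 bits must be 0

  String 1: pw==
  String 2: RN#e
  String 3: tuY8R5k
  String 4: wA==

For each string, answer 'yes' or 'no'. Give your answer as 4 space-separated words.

Answer: yes no no yes

Derivation:
String 1: 'pw==' → valid
String 2: 'RN#e' → invalid (bad char(s): ['#'])
String 3: 'tuY8R5k' → invalid (len=7 not mult of 4)
String 4: 'wA==' → valid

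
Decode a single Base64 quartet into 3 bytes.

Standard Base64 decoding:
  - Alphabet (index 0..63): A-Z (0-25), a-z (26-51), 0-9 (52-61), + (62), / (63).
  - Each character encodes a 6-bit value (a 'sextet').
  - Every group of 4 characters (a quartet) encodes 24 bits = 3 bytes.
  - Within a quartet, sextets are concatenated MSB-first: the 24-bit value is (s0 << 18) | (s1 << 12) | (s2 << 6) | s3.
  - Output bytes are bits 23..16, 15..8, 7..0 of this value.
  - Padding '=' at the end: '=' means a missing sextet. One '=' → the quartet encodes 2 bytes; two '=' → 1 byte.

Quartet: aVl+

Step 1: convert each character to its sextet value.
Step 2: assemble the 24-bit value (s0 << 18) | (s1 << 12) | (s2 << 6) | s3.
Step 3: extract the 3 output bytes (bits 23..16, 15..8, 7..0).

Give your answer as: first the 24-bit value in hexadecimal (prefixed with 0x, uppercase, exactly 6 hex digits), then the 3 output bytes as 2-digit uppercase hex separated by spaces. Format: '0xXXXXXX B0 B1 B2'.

Answer: 0x69597E 69 59 7E

Derivation:
Sextets: a=26, V=21, l=37, +=62
24-bit: (26<<18) | (21<<12) | (37<<6) | 62
      = 0x680000 | 0x015000 | 0x000940 | 0x00003E
      = 0x69597E
Bytes: (v>>16)&0xFF=69, (v>>8)&0xFF=59, v&0xFF=7E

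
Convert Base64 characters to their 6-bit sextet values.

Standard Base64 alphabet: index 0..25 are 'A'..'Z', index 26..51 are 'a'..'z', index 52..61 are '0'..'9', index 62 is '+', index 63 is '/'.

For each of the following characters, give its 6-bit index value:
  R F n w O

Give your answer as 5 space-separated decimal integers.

Answer: 17 5 39 48 14

Derivation:
'R': A..Z range, ord('R') − ord('A') = 17
'F': A..Z range, ord('F') − ord('A') = 5
'n': a..z range, 26 + ord('n') − ord('a') = 39
'w': a..z range, 26 + ord('w') − ord('a') = 48
'O': A..Z range, ord('O') − ord('A') = 14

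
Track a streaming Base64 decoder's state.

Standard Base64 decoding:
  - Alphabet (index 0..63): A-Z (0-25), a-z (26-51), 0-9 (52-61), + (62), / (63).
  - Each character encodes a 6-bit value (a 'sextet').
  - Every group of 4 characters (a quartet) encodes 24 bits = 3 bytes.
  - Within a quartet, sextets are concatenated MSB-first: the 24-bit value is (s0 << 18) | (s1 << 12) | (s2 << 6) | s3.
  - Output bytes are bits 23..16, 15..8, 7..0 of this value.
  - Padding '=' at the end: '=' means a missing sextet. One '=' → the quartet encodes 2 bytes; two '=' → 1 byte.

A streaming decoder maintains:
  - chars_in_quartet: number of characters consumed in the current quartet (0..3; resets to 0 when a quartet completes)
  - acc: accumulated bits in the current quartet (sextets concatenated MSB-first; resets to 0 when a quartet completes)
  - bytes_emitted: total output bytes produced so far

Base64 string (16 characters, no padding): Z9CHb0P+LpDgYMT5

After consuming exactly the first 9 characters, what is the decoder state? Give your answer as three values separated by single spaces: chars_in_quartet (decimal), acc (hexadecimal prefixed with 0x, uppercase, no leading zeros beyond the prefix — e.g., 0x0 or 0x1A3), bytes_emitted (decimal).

Answer: 1 0xB 6

Derivation:
After char 0 ('Z'=25): chars_in_quartet=1 acc=0x19 bytes_emitted=0
After char 1 ('9'=61): chars_in_quartet=2 acc=0x67D bytes_emitted=0
After char 2 ('C'=2): chars_in_quartet=3 acc=0x19F42 bytes_emitted=0
After char 3 ('H'=7): chars_in_quartet=4 acc=0x67D087 -> emit 67 D0 87, reset; bytes_emitted=3
After char 4 ('b'=27): chars_in_quartet=1 acc=0x1B bytes_emitted=3
After char 5 ('0'=52): chars_in_quartet=2 acc=0x6F4 bytes_emitted=3
After char 6 ('P'=15): chars_in_quartet=3 acc=0x1BD0F bytes_emitted=3
After char 7 ('+'=62): chars_in_quartet=4 acc=0x6F43FE -> emit 6F 43 FE, reset; bytes_emitted=6
After char 8 ('L'=11): chars_in_quartet=1 acc=0xB bytes_emitted=6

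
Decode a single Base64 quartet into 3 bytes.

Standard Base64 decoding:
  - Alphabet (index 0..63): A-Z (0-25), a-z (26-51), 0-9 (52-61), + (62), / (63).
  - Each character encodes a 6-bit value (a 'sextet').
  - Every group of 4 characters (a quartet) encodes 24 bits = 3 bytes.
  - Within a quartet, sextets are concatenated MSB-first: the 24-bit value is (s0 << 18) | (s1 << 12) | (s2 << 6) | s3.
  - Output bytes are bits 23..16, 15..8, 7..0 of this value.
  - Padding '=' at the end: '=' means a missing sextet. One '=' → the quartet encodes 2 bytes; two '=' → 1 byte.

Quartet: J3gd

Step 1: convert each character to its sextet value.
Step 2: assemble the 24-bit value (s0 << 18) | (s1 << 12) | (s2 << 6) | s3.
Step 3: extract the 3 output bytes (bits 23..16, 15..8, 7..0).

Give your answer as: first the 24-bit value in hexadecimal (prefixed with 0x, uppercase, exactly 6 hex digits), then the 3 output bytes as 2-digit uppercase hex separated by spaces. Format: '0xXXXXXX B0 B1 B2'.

Sextets: J=9, 3=55, g=32, d=29
24-bit: (9<<18) | (55<<12) | (32<<6) | 29
      = 0x240000 | 0x037000 | 0x000800 | 0x00001D
      = 0x27781D
Bytes: (v>>16)&0xFF=27, (v>>8)&0xFF=78, v&0xFF=1D

Answer: 0x27781D 27 78 1D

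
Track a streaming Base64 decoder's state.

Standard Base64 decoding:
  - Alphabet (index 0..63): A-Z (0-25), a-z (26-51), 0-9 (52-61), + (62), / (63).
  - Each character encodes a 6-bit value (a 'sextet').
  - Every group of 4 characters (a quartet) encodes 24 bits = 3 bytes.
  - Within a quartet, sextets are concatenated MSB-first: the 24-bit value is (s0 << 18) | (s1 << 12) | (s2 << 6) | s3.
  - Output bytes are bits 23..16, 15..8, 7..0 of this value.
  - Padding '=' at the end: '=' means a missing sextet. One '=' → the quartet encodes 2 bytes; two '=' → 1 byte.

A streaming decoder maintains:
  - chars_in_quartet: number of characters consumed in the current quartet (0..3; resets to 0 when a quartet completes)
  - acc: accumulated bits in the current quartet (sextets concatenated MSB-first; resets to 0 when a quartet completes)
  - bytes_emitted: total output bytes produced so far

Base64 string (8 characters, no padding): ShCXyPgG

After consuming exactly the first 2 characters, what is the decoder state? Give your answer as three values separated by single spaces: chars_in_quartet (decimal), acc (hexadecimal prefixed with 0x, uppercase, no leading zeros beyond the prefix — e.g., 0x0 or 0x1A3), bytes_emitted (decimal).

After char 0 ('S'=18): chars_in_quartet=1 acc=0x12 bytes_emitted=0
After char 1 ('h'=33): chars_in_quartet=2 acc=0x4A1 bytes_emitted=0

Answer: 2 0x4A1 0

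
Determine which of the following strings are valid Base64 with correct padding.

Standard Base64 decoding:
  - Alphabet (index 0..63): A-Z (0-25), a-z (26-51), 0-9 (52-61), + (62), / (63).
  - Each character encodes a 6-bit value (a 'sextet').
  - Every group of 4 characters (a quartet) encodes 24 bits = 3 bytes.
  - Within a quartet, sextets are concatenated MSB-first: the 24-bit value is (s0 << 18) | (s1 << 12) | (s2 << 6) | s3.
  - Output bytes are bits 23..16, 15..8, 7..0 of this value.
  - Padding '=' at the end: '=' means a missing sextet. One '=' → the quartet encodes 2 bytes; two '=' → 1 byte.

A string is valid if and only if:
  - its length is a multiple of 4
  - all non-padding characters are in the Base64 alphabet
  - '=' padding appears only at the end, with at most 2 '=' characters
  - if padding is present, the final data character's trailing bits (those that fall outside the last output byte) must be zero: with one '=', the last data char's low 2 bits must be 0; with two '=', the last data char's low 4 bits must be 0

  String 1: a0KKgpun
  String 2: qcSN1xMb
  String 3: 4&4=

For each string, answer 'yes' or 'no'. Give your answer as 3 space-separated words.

Answer: yes yes no

Derivation:
String 1: 'a0KKgpun' → valid
String 2: 'qcSN1xMb' → valid
String 3: '4&4=' → invalid (bad char(s): ['&'])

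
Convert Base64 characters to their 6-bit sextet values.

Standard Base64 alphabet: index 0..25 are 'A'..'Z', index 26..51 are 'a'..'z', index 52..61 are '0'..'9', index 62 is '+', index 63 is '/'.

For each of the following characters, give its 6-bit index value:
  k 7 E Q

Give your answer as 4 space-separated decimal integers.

Answer: 36 59 4 16

Derivation:
'k': a..z range, 26 + ord('k') − ord('a') = 36
'7': 0..9 range, 52 + ord('7') − ord('0') = 59
'E': A..Z range, ord('E') − ord('A') = 4
'Q': A..Z range, ord('Q') − ord('A') = 16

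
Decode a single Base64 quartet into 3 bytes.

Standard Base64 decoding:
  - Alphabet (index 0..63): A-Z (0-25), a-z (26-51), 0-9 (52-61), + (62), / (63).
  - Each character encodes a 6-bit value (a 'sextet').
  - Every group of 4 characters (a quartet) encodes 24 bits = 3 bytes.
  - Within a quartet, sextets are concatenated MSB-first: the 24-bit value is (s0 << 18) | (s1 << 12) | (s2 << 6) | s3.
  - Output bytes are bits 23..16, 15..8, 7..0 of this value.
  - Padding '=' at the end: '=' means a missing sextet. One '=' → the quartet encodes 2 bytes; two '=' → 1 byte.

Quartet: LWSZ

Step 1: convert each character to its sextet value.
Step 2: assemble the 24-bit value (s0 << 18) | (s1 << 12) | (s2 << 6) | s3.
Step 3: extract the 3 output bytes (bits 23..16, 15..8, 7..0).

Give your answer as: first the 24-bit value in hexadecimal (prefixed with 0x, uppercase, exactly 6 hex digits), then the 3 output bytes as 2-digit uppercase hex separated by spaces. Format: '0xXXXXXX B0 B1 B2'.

Sextets: L=11, W=22, S=18, Z=25
24-bit: (11<<18) | (22<<12) | (18<<6) | 25
      = 0x2C0000 | 0x016000 | 0x000480 | 0x000019
      = 0x2D6499
Bytes: (v>>16)&0xFF=2D, (v>>8)&0xFF=64, v&0xFF=99

Answer: 0x2D6499 2D 64 99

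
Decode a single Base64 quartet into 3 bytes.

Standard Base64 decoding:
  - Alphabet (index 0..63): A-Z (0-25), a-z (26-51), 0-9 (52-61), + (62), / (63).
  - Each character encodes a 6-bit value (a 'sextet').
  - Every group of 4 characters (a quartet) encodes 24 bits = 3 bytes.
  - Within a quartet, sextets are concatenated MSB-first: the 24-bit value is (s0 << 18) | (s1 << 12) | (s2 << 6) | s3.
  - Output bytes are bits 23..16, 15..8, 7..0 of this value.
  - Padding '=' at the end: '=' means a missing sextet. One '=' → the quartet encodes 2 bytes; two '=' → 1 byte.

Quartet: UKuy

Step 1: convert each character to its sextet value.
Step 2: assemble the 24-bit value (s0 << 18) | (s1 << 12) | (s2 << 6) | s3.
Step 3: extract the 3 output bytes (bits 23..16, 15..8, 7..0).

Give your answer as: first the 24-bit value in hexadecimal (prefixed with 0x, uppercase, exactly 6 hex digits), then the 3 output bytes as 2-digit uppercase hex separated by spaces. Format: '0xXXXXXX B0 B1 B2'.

Sextets: U=20, K=10, u=46, y=50
24-bit: (20<<18) | (10<<12) | (46<<6) | 50
      = 0x500000 | 0x00A000 | 0x000B80 | 0x000032
      = 0x50ABB2
Bytes: (v>>16)&0xFF=50, (v>>8)&0xFF=AB, v&0xFF=B2

Answer: 0x50ABB2 50 AB B2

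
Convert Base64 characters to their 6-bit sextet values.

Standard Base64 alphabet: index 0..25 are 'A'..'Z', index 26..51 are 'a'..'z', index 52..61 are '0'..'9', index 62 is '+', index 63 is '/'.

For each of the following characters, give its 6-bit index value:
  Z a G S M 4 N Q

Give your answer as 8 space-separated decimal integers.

'Z': A..Z range, ord('Z') − ord('A') = 25
'a': a..z range, 26 + ord('a') − ord('a') = 26
'G': A..Z range, ord('G') − ord('A') = 6
'S': A..Z range, ord('S') − ord('A') = 18
'M': A..Z range, ord('M') − ord('A') = 12
'4': 0..9 range, 52 + ord('4') − ord('0') = 56
'N': A..Z range, ord('N') − ord('A') = 13
'Q': A..Z range, ord('Q') − ord('A') = 16

Answer: 25 26 6 18 12 56 13 16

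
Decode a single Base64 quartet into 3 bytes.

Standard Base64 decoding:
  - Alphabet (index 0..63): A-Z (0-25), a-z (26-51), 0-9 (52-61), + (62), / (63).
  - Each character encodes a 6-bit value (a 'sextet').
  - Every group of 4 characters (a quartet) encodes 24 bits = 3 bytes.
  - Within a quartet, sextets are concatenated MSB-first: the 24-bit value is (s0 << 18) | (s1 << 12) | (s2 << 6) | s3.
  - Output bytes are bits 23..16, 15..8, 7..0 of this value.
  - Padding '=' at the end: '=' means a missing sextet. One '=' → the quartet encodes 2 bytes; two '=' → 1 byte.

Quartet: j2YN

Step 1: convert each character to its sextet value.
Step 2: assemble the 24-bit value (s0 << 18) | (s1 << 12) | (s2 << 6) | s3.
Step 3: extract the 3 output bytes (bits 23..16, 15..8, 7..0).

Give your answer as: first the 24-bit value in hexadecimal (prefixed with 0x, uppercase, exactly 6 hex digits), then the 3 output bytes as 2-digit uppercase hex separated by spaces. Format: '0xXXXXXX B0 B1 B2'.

Answer: 0x8F660D 8F 66 0D

Derivation:
Sextets: j=35, 2=54, Y=24, N=13
24-bit: (35<<18) | (54<<12) | (24<<6) | 13
      = 0x8C0000 | 0x036000 | 0x000600 | 0x00000D
      = 0x8F660D
Bytes: (v>>16)&0xFF=8F, (v>>8)&0xFF=66, v&0xFF=0D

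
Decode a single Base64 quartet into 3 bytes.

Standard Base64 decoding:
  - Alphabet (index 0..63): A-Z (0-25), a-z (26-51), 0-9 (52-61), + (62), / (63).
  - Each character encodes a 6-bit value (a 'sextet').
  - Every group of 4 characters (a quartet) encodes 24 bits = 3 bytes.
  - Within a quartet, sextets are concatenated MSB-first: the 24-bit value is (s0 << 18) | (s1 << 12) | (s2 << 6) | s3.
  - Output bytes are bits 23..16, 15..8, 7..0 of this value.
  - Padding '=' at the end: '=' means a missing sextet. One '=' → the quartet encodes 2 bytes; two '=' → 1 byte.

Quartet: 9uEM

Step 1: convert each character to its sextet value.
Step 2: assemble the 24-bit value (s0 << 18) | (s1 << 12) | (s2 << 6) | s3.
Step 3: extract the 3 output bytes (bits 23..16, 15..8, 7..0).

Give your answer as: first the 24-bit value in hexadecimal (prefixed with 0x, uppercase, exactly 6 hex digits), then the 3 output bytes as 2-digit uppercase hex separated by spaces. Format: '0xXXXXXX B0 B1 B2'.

Answer: 0xF6E10C F6 E1 0C

Derivation:
Sextets: 9=61, u=46, E=4, M=12
24-bit: (61<<18) | (46<<12) | (4<<6) | 12
      = 0xF40000 | 0x02E000 | 0x000100 | 0x00000C
      = 0xF6E10C
Bytes: (v>>16)&0xFF=F6, (v>>8)&0xFF=E1, v&0xFF=0C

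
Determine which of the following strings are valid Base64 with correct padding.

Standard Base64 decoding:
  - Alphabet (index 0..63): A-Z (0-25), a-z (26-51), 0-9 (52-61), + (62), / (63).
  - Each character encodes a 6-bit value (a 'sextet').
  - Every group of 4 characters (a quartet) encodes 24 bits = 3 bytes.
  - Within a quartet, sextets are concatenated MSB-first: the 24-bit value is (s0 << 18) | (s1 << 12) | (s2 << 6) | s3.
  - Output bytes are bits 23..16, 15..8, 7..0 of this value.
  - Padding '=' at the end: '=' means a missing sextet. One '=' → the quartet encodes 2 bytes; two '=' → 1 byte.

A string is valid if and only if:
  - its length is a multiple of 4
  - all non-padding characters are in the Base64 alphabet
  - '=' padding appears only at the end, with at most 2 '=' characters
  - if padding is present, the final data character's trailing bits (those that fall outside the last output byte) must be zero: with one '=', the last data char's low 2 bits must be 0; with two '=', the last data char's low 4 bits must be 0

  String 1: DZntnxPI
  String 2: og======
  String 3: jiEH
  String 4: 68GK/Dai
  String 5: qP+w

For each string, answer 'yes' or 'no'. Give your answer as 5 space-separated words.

Answer: yes no yes yes yes

Derivation:
String 1: 'DZntnxPI' → valid
String 2: 'og======' → invalid (6 pad chars (max 2))
String 3: 'jiEH' → valid
String 4: '68GK/Dai' → valid
String 5: 'qP+w' → valid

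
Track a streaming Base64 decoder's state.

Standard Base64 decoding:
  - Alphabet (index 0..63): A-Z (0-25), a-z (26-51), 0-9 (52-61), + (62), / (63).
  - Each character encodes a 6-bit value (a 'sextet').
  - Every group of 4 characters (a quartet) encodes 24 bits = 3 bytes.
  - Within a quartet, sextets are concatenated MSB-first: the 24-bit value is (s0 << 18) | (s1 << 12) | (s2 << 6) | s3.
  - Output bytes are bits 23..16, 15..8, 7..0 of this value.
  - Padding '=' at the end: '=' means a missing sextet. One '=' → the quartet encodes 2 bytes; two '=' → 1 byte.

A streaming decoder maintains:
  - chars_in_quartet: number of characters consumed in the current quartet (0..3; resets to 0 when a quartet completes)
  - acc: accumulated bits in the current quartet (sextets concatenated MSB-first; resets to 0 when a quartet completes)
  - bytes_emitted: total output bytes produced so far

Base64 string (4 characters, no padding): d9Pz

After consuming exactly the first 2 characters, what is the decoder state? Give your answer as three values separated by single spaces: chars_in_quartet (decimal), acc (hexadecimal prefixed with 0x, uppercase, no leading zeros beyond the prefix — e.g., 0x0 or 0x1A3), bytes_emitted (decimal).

After char 0 ('d'=29): chars_in_quartet=1 acc=0x1D bytes_emitted=0
After char 1 ('9'=61): chars_in_quartet=2 acc=0x77D bytes_emitted=0

Answer: 2 0x77D 0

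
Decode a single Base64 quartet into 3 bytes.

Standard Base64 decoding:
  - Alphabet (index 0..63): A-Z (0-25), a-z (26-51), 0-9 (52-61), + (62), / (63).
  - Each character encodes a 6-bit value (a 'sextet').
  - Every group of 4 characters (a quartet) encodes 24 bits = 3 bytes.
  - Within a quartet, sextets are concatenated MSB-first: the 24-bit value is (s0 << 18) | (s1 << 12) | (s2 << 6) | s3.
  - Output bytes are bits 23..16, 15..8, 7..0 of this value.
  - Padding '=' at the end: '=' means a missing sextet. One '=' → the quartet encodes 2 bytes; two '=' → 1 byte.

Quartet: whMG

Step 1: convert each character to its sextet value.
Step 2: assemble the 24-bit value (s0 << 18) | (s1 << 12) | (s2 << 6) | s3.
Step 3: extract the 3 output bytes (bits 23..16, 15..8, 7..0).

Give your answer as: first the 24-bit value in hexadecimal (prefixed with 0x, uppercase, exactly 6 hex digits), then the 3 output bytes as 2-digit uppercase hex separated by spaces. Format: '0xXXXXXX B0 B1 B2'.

Sextets: w=48, h=33, M=12, G=6
24-bit: (48<<18) | (33<<12) | (12<<6) | 6
      = 0xC00000 | 0x021000 | 0x000300 | 0x000006
      = 0xC21306
Bytes: (v>>16)&0xFF=C2, (v>>8)&0xFF=13, v&0xFF=06

Answer: 0xC21306 C2 13 06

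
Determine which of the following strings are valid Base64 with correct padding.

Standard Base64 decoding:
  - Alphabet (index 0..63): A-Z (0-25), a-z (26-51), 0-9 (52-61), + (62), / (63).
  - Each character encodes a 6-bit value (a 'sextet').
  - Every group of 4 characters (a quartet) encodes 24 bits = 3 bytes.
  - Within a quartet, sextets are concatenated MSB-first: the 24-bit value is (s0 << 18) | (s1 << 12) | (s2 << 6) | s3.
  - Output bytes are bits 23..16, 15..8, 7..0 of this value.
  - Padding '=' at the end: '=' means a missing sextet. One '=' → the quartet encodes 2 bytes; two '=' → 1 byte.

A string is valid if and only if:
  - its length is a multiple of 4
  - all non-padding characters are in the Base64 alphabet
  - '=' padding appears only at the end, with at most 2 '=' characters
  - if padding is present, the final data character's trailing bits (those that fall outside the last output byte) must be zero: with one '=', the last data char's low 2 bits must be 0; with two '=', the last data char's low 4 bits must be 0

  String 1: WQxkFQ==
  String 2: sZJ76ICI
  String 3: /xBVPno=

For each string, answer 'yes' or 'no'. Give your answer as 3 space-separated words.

String 1: 'WQxkFQ==' → valid
String 2: 'sZJ76ICI' → valid
String 3: '/xBVPno=' → valid

Answer: yes yes yes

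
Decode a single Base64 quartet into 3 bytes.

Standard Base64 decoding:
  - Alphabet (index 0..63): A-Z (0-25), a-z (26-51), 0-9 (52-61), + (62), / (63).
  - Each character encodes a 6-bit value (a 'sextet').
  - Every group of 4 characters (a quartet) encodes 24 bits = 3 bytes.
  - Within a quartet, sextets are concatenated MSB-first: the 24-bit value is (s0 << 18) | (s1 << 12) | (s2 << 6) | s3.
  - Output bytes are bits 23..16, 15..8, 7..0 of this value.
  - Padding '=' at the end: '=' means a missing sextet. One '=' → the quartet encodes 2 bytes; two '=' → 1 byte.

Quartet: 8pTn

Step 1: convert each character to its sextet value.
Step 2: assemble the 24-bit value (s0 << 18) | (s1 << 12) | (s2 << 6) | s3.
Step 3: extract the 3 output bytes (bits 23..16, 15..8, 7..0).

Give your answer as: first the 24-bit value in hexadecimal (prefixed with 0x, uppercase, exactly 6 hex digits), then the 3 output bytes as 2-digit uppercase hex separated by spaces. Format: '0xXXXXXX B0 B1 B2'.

Answer: 0xF294E7 F2 94 E7

Derivation:
Sextets: 8=60, p=41, T=19, n=39
24-bit: (60<<18) | (41<<12) | (19<<6) | 39
      = 0xF00000 | 0x029000 | 0x0004C0 | 0x000027
      = 0xF294E7
Bytes: (v>>16)&0xFF=F2, (v>>8)&0xFF=94, v&0xFF=E7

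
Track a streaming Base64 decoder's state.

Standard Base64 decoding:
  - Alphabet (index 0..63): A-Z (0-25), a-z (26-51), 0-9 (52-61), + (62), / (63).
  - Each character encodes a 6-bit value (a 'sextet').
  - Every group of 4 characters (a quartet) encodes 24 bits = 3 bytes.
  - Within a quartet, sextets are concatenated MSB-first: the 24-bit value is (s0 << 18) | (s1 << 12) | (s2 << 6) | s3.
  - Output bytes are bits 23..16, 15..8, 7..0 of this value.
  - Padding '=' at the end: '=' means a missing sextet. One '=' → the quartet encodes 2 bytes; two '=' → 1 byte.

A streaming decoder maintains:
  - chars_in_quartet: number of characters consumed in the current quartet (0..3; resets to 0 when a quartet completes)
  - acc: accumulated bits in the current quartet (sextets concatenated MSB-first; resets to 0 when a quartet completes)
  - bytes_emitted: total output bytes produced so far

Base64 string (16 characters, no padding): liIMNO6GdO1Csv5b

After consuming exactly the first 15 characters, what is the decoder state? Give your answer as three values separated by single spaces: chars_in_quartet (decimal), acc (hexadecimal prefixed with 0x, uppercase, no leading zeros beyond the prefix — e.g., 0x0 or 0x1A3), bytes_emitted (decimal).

After char 0 ('l'=37): chars_in_quartet=1 acc=0x25 bytes_emitted=0
After char 1 ('i'=34): chars_in_quartet=2 acc=0x962 bytes_emitted=0
After char 2 ('I'=8): chars_in_quartet=3 acc=0x25888 bytes_emitted=0
After char 3 ('M'=12): chars_in_quartet=4 acc=0x96220C -> emit 96 22 0C, reset; bytes_emitted=3
After char 4 ('N'=13): chars_in_quartet=1 acc=0xD bytes_emitted=3
After char 5 ('O'=14): chars_in_quartet=2 acc=0x34E bytes_emitted=3
After char 6 ('6'=58): chars_in_quartet=3 acc=0xD3BA bytes_emitted=3
After char 7 ('G'=6): chars_in_quartet=4 acc=0x34EE86 -> emit 34 EE 86, reset; bytes_emitted=6
After char 8 ('d'=29): chars_in_quartet=1 acc=0x1D bytes_emitted=6
After char 9 ('O'=14): chars_in_quartet=2 acc=0x74E bytes_emitted=6
After char 10 ('1'=53): chars_in_quartet=3 acc=0x1D3B5 bytes_emitted=6
After char 11 ('C'=2): chars_in_quartet=4 acc=0x74ED42 -> emit 74 ED 42, reset; bytes_emitted=9
After char 12 ('s'=44): chars_in_quartet=1 acc=0x2C bytes_emitted=9
After char 13 ('v'=47): chars_in_quartet=2 acc=0xB2F bytes_emitted=9
After char 14 ('5'=57): chars_in_quartet=3 acc=0x2CBF9 bytes_emitted=9

Answer: 3 0x2CBF9 9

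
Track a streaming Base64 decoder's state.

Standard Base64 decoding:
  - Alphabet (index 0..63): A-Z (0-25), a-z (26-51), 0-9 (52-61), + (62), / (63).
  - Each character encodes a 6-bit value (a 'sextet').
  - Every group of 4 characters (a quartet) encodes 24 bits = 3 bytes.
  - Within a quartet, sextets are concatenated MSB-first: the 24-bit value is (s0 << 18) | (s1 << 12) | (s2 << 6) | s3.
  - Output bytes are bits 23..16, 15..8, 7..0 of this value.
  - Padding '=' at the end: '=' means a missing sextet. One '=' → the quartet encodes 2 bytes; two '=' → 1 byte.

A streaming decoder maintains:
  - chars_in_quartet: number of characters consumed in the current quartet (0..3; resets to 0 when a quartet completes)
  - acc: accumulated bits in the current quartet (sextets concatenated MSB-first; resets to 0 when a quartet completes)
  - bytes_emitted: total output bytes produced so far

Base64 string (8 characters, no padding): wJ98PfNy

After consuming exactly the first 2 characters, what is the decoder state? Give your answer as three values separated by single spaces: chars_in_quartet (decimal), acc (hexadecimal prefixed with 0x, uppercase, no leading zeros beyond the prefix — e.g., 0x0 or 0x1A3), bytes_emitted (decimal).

After char 0 ('w'=48): chars_in_quartet=1 acc=0x30 bytes_emitted=0
After char 1 ('J'=9): chars_in_quartet=2 acc=0xC09 bytes_emitted=0

Answer: 2 0xC09 0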